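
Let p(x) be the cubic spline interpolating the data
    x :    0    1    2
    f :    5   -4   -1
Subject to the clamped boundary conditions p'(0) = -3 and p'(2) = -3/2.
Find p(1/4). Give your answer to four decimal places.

3.3301

Let m_i = p''(x_i). Step sizes h_i = 1, 1; slopes of the chords Δ_i = (y_(i+1) - y_i)/h_i = -9, 3.
  1·m_0 + 4·m_1 + 1·m_2 = 6(Δ_1 - Δ_0) = 72
Clamped end conditions give two more equations: 2h_0·m_0 + h_0·m_1 = 6(Δ_0 - p'(0)) = -36 and h_1·m_1 + 2h_1·m_2 = 6(p'(2) - Δ_1) = -27.
Forward elimination and back-substitution give m_0 = -141/4, m_1 = 69/2, m_2 = -123/4.
On [0, 1], p(x) = 5 - 3·x - 141/8·x² + 93/8·x³.
With x = 1/4: p(1/4) = 1705/512.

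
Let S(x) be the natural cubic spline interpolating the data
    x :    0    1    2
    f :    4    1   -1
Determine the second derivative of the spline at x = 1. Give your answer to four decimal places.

1.5000

Let m_i = S''(x_i). Step sizes h_i = 1, 1; slopes of the chords Δ_i = (y_(i+1) - y_i)/h_i = -3, -2.
  1·m_0 + 4·m_1 + 1·m_2 = 6(Δ_1 - Δ_0) = 6
Natural end conditions: m_0 = m_2 = 0.
Hence m_0 = 0, m_1 = 3/2, m_2 = 0.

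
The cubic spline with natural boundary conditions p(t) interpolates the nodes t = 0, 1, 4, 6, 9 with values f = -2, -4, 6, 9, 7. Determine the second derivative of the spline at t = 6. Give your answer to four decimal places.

Write σ_i for p''(x_i). With h_i = 1, 3, 2, 3 and divided differences Δ_i = -2, 10/3, 3/2, -2/3, the continuity of p' gives the tridiagonal system
  1·σ_0 + 8·σ_1 + 3·σ_2 = 6(Δ_1 - Δ_0) = 32
  3·σ_1 + 10·σ_2 + 2·σ_3 = 6(Δ_2 - Δ_1) = -11
  2·σ_2 + 10·σ_3 + 3·σ_4 = 6(Δ_3 - Δ_2) = -13
Natural end conditions: σ_0 = σ_4 = 0.
Forward elimination and back-substitution give σ_0 = 0, σ_1 = 554/113, σ_2 = -272/113, σ_3 = -185/226, σ_4 = 0.

-0.8186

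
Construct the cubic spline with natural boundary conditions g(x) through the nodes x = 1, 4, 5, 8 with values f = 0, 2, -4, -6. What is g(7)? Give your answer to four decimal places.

-7.4215

With M_i denoting the second derivative at x_i, h_i = 3, 1, 3, and Δ_i = (y_(i+1) − y_i)/h_i = 2/3, -6, -2/3:
  3·M_0 + 8·M_1 + 1·M_2 = 6(Δ_1 - Δ_0) = -40
  1·M_1 + 8·M_2 + 3·M_3 = 6(Δ_2 - Δ_1) = 32
Natural end conditions: M_0 = M_3 = 0.
Solving the tridiagonal system: M_0 = 0, M_1 = -352/63, M_2 = 296/63, M_3 = 0.
On [5, 8], g(x) = -4 - 338/63·(x - 5) + 148/63·(x - 5)² - 148/567·(x - 5)³.
With (x - 5) = 2: g(7) = -4208/567.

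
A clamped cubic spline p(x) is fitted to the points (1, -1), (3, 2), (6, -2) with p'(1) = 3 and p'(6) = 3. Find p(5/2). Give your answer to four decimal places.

Let M_i = p''(x_i). Step sizes h_i = 2, 3; slopes of the chords Δ_i = (y_(i+1) - y_i)/h_i = 3/2, -4/3.
  2·M_0 + 10·M_1 + 3·M_2 = 6(Δ_1 - Δ_0) = -17
Clamped end conditions give two more equations: 2h_0·M_0 + h_0·M_1 = 6(Δ_0 - p'(1)) = -9 and h_1·M_1 + 2h_1·M_2 = 6(p'(6) - Δ_1) = 26.
Forward elimination and back-substitution give M_0 = -11/20, M_1 = -17/5, M_2 = 181/30.
On [1, 3], p(x) = -1 + 3·(x - 1) - 11/40·(x - 1)² - 19/80·(x - 1)³.
With (x - 1) = 3/2: p(5/2) = 1331/640.

2.0797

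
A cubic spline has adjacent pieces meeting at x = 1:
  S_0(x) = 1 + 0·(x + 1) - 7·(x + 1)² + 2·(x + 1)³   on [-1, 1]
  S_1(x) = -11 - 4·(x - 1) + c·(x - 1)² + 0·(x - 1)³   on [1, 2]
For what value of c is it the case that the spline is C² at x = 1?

S_0''(x) = -14 + 12·(x + 1), so S_0''(1) = 10. On the right, S_1''(1) = 2c, so c = 5.

5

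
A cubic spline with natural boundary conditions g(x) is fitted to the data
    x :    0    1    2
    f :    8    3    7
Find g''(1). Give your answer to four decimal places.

Let m_i = g''(x_i). Step sizes h_i = 1, 1; slopes of the chords Δ_i = (y_(i+1) - y_i)/h_i = -5, 4.
  1·m_0 + 4·m_1 + 1·m_2 = 6(Δ_1 - Δ_0) = 54
Natural end conditions: m_0 = m_2 = 0.
Solving: m_0 = 0, m_1 = 27/2, m_2 = 0.

13.5000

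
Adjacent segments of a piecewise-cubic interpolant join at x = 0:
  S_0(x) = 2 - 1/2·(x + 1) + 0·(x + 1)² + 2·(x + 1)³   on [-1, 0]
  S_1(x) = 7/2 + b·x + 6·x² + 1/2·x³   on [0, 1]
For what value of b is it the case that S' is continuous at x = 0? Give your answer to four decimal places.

S_0'(x) = -1/2 + 0·(x + 1) + 6·(x + 1)², so S_0'(0) = 11/2. On the right, S_1'(0) = b, so b = 11/2.

5.5000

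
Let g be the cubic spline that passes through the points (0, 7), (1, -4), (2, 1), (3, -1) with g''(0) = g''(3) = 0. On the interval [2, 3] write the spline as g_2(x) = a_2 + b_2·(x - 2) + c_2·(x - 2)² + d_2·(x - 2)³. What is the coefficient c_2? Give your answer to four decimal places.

With m_i denoting the second derivative at x_i, h_i = 1, 1, 1, and Δ_i = (y_(i+1) − y_i)/h_i = -11, 5, -2:
  1·m_0 + 4·m_1 + 1·m_2 = 6(Δ_1 - Δ_0) = 96
  1·m_1 + 4·m_2 + 1·m_3 = 6(Δ_2 - Δ_1) = -42
Natural end conditions: m_0 = m_3 = 0.
Solving the tridiagonal system: m_0 = 0, m_1 = 142/5, m_2 = -88/5, m_3 = 0.
On [2, 3], with g_2(x) = a_2 + b_2·(x - 2) + c_2·(x - 2)² + d_2·(x - 2)³: c_2 = m_2/2 = -44/5, d_2 = (m_3 - m_2)/(6h_2) = 44/15, b_2 = Δ_2 - h_2(2m_2 + m_3)/6 = 58/15.

-8.8000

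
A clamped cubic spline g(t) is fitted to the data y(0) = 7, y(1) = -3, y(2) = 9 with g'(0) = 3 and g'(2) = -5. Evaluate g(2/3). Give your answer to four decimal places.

-0.4815

Let σ_i = g''(x_i). Step sizes h_i = 1, 1; slopes of the chords Δ_i = (y_(i+1) - y_i)/h_i = -10, 12.
  1·σ_0 + 4·σ_1 + 1·σ_2 = 6(Δ_1 - Δ_0) = 132
Clamped end conditions give two more equations: 2h_0·σ_0 + h_0·σ_1 = 6(Δ_0 - g'(0)) = -78 and h_1·σ_1 + 2h_1·σ_2 = 6(g'(2) - Δ_1) = -102.
Solving: σ_0 = -76, σ_1 = 74, σ_2 = -88.
On [0, 1], g(t) = 7 + 3·t - 38·t² + 25·t³.
With t = 2/3: g(2/3) = -13/27.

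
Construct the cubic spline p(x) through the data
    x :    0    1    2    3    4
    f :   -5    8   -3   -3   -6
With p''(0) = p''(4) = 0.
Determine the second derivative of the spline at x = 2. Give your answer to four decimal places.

30.4286

Write M_i for p''(x_i). With h_i = 1, 1, 1, 1 and divided differences Δ_i = 13, -11, 0, -3, the continuity of p' gives the tridiagonal system
  1·M_0 + 4·M_1 + 1·M_2 = 6(Δ_1 - Δ_0) = -144
  1·M_1 + 4·M_2 + 1·M_3 = 6(Δ_2 - Δ_1) = 66
  1·M_2 + 4·M_3 + 1·M_4 = 6(Δ_3 - Δ_2) = -18
Natural end conditions: M_0 = M_4 = 0.
Solving the tridiagonal system: M_0 = 0, M_1 = -1221/28, M_2 = 213/7, M_3 = -339/28, M_4 = 0.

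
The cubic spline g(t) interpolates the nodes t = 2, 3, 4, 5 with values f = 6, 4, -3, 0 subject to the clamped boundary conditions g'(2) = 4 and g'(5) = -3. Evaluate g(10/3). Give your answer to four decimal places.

Let M_i = g''(x_i). Step sizes h_i = 1, 1, 1; slopes of the chords Δ_i = (y_(i+1) - y_i)/h_i = -2, -7, 3.
  1·M_0 + 4·M_1 + 1·M_2 = 6(Δ_1 - Δ_0) = -30
  1·M_1 + 4·M_2 + 1·M_3 = 6(Δ_2 - Δ_1) = 60
Clamped end conditions give two more equations: 2h_0·M_0 + h_0·M_1 = 6(Δ_0 - g'(2)) = -36 and h_2·M_2 + 2h_2·M_3 = 6(g'(5) - Δ_2) = -36.
Solving: M_0 = -38/3, M_1 = -32/3, M_2 = 76/3, M_3 = -92/3.
On [3, 4], g(t) = 4 - 23/3·(t - 3) - 16/3·(t - 3)² + 6·(t - 3)³.
With (t - 3) = 1/3: g(10/3) = 29/27.

1.0741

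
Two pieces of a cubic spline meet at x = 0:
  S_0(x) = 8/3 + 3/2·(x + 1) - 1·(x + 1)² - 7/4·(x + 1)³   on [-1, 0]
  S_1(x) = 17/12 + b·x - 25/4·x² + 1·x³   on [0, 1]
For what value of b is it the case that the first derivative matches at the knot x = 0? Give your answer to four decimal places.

S_0'(x) = 3/2 - 2·(x + 1) - 21/4·(x + 1)², so S_0'(0) = -23/4. On the right, S_1'(0) = b, so b = -23/4.

-5.7500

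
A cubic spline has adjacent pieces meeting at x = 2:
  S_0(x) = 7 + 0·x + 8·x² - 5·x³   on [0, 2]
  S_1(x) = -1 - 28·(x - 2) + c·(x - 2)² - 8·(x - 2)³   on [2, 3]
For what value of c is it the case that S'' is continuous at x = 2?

-22

S_0''(x) = 16 - 30·x, so S_0''(2) = -44. On the right, S_1''(2) = 2c, so c = -22.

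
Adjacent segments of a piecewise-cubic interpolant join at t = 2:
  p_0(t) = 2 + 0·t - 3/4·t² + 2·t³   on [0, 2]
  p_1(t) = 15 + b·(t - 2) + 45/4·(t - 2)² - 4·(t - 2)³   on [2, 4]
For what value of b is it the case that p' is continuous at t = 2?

21

p_0'(t) = 0 - 3/2·t + 6·t², so p_0'(2) = 21. On the right, p_1'(2) = b, so b = 21.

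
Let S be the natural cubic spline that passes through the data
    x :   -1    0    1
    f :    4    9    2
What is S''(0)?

Let m_i = S''(x_i). Step sizes h_i = 1, 1; slopes of the chords Δ_i = (y_(i+1) - y_i)/h_i = 5, -7.
  1·m_0 + 4·m_1 + 1·m_2 = 6(Δ_1 - Δ_0) = -72
Natural end conditions: m_0 = m_2 = 0.
Hence m_0 = 0, m_1 = -18, m_2 = 0.

-18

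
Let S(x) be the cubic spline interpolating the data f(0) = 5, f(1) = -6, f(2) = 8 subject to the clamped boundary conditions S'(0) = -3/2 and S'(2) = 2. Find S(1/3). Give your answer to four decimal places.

Put M_i = S'' at the i-th knot. Here h = (1, 1) and Δ = (-11, 14), so the interior equations h_(i-1)·M_(i-1) + 2(h_(i-1)+h_i)·M_i + h_i·M_(i+1) = 6(Δ_i − Δ_(i-1)) read
  1·M_0 + 4·M_1 + 1·M_2 = 6(Δ_1 - Δ_0) = 150
Clamped end conditions give two more equations: 2h_0·M_0 + h_0·M_1 = 6(Δ_0 - S'(0)) = -57 and h_1·M_1 + 2h_1·M_2 = 6(S'(2) - Δ_1) = -72.
Hence M_0 = -257/4, M_1 = 143/2, M_2 = -287/4.
On [0, 1], S(x) = 5 - 3/2·x - 257/8·x² + 181/8·x³.
With x = 1/3: S(1/3) = 191/108.

1.7685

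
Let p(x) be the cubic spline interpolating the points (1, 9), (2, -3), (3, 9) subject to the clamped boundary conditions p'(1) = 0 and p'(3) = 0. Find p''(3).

Write M_i for p''(x_i). With h_i = 1, 1 and divided differences Δ_i = -12, 12, the continuity of p' gives the tridiagonal system
  1·M_0 + 4·M_1 + 1·M_2 = 6(Δ_1 - Δ_0) = 144
Clamped end conditions give two more equations: 2h_0·M_0 + h_0·M_1 = 6(Δ_0 - p'(1)) = -72 and h_1·M_1 + 2h_1·M_2 = 6(p'(3) - Δ_1) = -72.
Forward elimination and back-substitution give M_0 = -72, M_1 = 72, M_2 = -72.

-72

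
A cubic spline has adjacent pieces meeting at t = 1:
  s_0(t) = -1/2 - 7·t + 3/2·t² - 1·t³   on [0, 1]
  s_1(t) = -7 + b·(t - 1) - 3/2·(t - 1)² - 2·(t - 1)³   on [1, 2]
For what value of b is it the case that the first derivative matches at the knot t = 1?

-7

s_0'(t) = -7 + 3·t - 3·t², so s_0'(1) = -7. On the right, s_1'(1) = b, so b = -7.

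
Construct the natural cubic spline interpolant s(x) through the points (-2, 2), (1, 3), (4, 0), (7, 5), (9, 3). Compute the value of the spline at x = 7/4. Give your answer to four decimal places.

With M_i denoting the second derivative at x_i, h_i = 3, 3, 3, 2, and Δ_i = (y_(i+1) − y_i)/h_i = 1/3, -1, 5/3, -1:
  3·M_0 + 12·M_1 + 3·M_2 = 6(Δ_1 - Δ_0) = -8
  3·M_1 + 12·M_2 + 3·M_3 = 6(Δ_2 - Δ_1) = 16
  3·M_2 + 10·M_3 + 2·M_4 = 6(Δ_3 - Δ_2) = -16
Natural end conditions: M_0 = M_4 = 0.
Hence M_0 = 0, M_1 = -28/23, M_2 = 152/69, M_3 = -52/23, M_4 = 0.
On [1, 4], s(x) = 3 - 61/69·(x - 1) - 14/23·(x - 1)² + 118/621·(x - 1)³.
With (x - 1) = 3/4: s(7/4) = 1527/736.

2.0747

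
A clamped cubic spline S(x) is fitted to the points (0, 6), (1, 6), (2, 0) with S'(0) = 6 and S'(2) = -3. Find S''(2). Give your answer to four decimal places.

Let m_i = S''(x_i). Step sizes h_i = 1, 1; slopes of the chords Δ_i = (y_(i+1) - y_i)/h_i = 0, -6.
  1·m_0 + 4·m_1 + 1·m_2 = 6(Δ_1 - Δ_0) = -36
Clamped end conditions give two more equations: 2h_0·m_0 + h_0·m_1 = 6(Δ_0 - S'(0)) = -36 and h_1·m_1 + 2h_1·m_2 = 6(S'(2) - Δ_1) = 18.
Hence m_0 = -27/2, m_1 = -9, m_2 = 27/2.

13.5000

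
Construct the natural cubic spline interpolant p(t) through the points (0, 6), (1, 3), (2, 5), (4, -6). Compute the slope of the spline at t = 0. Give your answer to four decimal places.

Put M_i = p'' at the i-th knot. Here h = (1, 1, 2) and Δ = (-3, 2, -11/2), so the interior equations h_(i-1)·M_(i-1) + 2(h_(i-1)+h_i)·M_i + h_i·M_(i+1) = 6(Δ_i − Δ_(i-1)) read
  1·M_0 + 4·M_1 + 1·M_2 = 6(Δ_1 - Δ_0) = 30
  1·M_1 + 6·M_2 + 2·M_3 = 6(Δ_2 - Δ_1) = -45
Natural end conditions: M_0 = M_3 = 0.
Solving the tridiagonal system: M_0 = 0, M_1 = 225/23, M_2 = -210/23, M_3 = 0.
On [0, 1], p'(t) = b_0 + 2c_0·t + 3d_0·t² with b_0 = Δ_0 - h_0(2M_0 + M_1)/6 = -213/46, c_0 = M_0/2 = 0, d_0 = (M_1 - M_0)/(6h_0) = 75/46. So p'(0) = -213/46.

-4.6304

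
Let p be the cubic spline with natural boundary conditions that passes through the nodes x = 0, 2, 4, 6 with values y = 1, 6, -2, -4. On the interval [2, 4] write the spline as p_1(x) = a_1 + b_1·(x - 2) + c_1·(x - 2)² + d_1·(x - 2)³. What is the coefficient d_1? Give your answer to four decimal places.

0.7917

With m_i denoting the second derivative at x_i, h_i = 2, 2, 2, and Δ_i = (y_(i+1) − y_i)/h_i = 5/2, -4, -1:
  2·m_0 + 8·m_1 + 2·m_2 = 6(Δ_1 - Δ_0) = -39
  2·m_1 + 8·m_2 + 2·m_3 = 6(Δ_2 - Δ_1) = 18
Natural end conditions: m_0 = m_3 = 0.
Forward elimination and back-substitution give m_0 = 0, m_1 = -29/5, m_2 = 37/10, m_3 = 0.
On [2, 4], with p_1(x) = a_1 + b_1·(x - 2) + c_1·(x - 2)² + d_1·(x - 2)³: c_1 = m_1/2 = -29/10, d_1 = (m_2 - m_1)/(6h_1) = 19/24, b_1 = Δ_1 - h_1(2m_1 + m_2)/6 = -41/30.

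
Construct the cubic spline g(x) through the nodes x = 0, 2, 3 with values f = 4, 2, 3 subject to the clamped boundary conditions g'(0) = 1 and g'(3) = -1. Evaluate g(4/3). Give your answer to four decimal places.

2.4691

Let M_i = g''(x_i). Step sizes h_i = 2, 1; slopes of the chords Δ_i = (y_(i+1) - y_i)/h_i = -1, 1.
  2·M_0 + 6·M_1 + 1·M_2 = 6(Δ_1 - Δ_0) = 12
Clamped end conditions give two more equations: 2h_0·M_0 + h_0·M_1 = 6(Δ_0 - g'(0)) = -12 and h_1·M_1 + 2h_1·M_2 = 6(g'(3) - Δ_1) = -12.
Solving: M_0 = -17/3, M_1 = 16/3, M_2 = -26/3.
On [0, 2], g(x) = 4 + 1·x - 17/6·x² + 11/12·x³.
With x = 4/3: g(4/3) = 200/81.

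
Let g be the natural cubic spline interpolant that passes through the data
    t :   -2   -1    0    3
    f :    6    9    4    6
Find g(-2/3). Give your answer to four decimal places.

With M_i denoting the second derivative at x_i, h_i = 1, 1, 3, and Δ_i = (y_(i+1) − y_i)/h_i = 3, -5, 2/3:
  1·M_0 + 4·M_1 + 1·M_2 = 6(Δ_1 - Δ_0) = -48
  1·M_1 + 8·M_2 + 3·M_3 = 6(Δ_2 - Δ_1) = 34
Natural end conditions: M_0 = M_3 = 0.
Solving: M_0 = 0, M_1 = -418/31, M_2 = 184/31, M_3 = 0.
On [-1, 0], g(t) = 9 - 139/93·(t + 1) - 209/31·(t + 1)² + 301/93·(t + 1)³.
With (t + 1) = 1/3: g(-2/3) = 19768/2511.

7.8726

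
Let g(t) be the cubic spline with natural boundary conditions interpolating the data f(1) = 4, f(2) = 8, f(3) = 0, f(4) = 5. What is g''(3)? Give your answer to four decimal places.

Let M_i = g''(x_i). Step sizes h_i = 1, 1, 1; slopes of the chords Δ_i = (y_(i+1) - y_i)/h_i = 4, -8, 5.
  1·M_0 + 4·M_1 + 1·M_2 = 6(Δ_1 - Δ_0) = -72
  1·M_1 + 4·M_2 + 1·M_3 = 6(Δ_2 - Δ_1) = 78
Natural end conditions: M_0 = M_3 = 0.
Solving: M_0 = 0, M_1 = -122/5, M_2 = 128/5, M_3 = 0.

25.6000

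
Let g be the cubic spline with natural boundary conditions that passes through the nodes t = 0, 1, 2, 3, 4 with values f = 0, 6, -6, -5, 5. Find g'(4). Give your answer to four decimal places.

Let M_i = g''(x_i). Step sizes h_i = 1, 1, 1, 1; slopes of the chords Δ_i = (y_(i+1) - y_i)/h_i = 6, -12, 1, 10.
  1·M_0 + 4·M_1 + 1·M_2 = 6(Δ_1 - Δ_0) = -108
  1·M_1 + 4·M_2 + 1·M_3 = 6(Δ_2 - Δ_1) = 78
  1·M_2 + 4·M_3 + 1·M_4 = 6(Δ_3 - Δ_2) = 54
Natural end conditions: M_0 = M_4 = 0.
Solving the tridiagonal system: M_0 = 0, M_1 = -939/28, M_2 = 183/7, M_3 = 195/28, M_4 = 0.
On [3, 4], g'(t) = b_3 + 2c_3·(t - 3) + 3d_3·(t - 3)² with b_3 = Δ_3 - h_3(2M_3 + M_4)/6 = 215/28, c_3 = M_3/2 = 195/56, d_3 = (M_4 - M_3)/(6h_3) = -65/56. So g'(4) = 625/56.

11.1607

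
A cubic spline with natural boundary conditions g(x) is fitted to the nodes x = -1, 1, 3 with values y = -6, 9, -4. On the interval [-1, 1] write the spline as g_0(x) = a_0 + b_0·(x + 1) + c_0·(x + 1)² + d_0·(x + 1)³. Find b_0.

11

With σ_i denoting the second derivative at x_i, h_i = 2, 2, and Δ_i = (y_(i+1) − y_i)/h_i = 15/2, -13/2:
  2·σ_0 + 8·σ_1 + 2·σ_2 = 6(Δ_1 - Δ_0) = -84
Natural end conditions: σ_0 = σ_2 = 0.
Solving the tridiagonal system: σ_0 = 0, σ_1 = -21/2, σ_2 = 0.
On [-1, 1], with g_0(x) = a_0 + b_0·(x + 1) + c_0·(x + 1)² + d_0·(x + 1)³: c_0 = σ_0/2 = 0, d_0 = (σ_1 - σ_0)/(6h_0) = -7/8, b_0 = Δ_0 - h_0(2σ_0 + σ_1)/6 = 11.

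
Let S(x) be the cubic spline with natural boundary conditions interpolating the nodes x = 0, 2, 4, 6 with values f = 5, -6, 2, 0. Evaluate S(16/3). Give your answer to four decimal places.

1.8321

Write m_i for S''(x_i). With h_i = 2, 2, 2 and divided differences Δ_i = -11/2, 4, -1, the continuity of S' gives the tridiagonal system
  2·m_0 + 8·m_1 + 2·m_2 = 6(Δ_1 - Δ_0) = 57
  2·m_1 + 8·m_2 + 2·m_3 = 6(Δ_2 - Δ_1) = -30
Natural end conditions: m_0 = m_3 = 0.
Solving: m_0 = 0, m_1 = 43/5, m_2 = -59/10, m_3 = 0.
On [4, 6], S(x) = 2 + 44/15·(x - 4) - 59/20·(x - 4)² + 59/120·(x - 4)³.
With (x - 4) = 4/3: S(16/3) = 742/405.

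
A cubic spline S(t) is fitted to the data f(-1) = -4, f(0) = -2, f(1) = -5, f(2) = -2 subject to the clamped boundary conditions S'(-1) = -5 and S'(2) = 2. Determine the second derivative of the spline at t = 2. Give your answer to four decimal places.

Write M_i for S''(x_i). With h_i = 1, 1, 1 and divided differences Δ_i = 2, -3, 3, the continuity of S' gives the tridiagonal system
  1·M_0 + 4·M_1 + 1·M_2 = 6(Δ_1 - Δ_0) = -30
  1·M_1 + 4·M_2 + 1·M_3 = 6(Δ_2 - Δ_1) = 36
Clamped end conditions give two more equations: 2h_0·M_0 + h_0·M_1 = 6(Δ_0 - S'(-1)) = 42 and h_2·M_2 + 2h_2·M_3 = 6(S'(2) - Δ_2) = -6.
Hence M_0 = 92/3, M_1 = -58/3, M_2 = 50/3, M_3 = -34/3.

-11.3333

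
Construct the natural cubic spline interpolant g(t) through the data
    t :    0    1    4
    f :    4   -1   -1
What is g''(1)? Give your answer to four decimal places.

With M_i denoting the second derivative at x_i, h_i = 1, 3, and Δ_i = (y_(i+1) − y_i)/h_i = -5, 0:
  1·M_0 + 8·M_1 + 3·M_2 = 6(Δ_1 - Δ_0) = 30
Natural end conditions: M_0 = M_2 = 0.
Solving the tridiagonal system: M_0 = 0, M_1 = 15/4, M_2 = 0.

3.7500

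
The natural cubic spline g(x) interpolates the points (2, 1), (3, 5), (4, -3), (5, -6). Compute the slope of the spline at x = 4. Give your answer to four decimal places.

-7.2667

Put σ_i = g'' at the i-th knot. Here h = (1, 1, 1) and Δ = (4, -8, -3), so the interior equations h_(i-1)·σ_(i-1) + 2(h_(i-1)+h_i)·σ_i + h_i·σ_(i+1) = 6(Δ_i − Δ_(i-1)) read
  1·σ_0 + 4·σ_1 + 1·σ_2 = 6(Δ_1 - Δ_0) = -72
  1·σ_1 + 4·σ_2 + 1·σ_3 = 6(Δ_2 - Δ_1) = 30
Natural end conditions: σ_0 = σ_3 = 0.
Solving: σ_0 = 0, σ_1 = -106/5, σ_2 = 64/5, σ_3 = 0.
On [4, 5], g'(x) = b_2 + 2c_2·(x - 4) + 3d_2·(x - 4)² with b_2 = Δ_2 - h_2(2σ_2 + σ_3)/6 = -109/15, c_2 = σ_2/2 = 32/5, d_2 = (σ_3 - σ_2)/(6h_2) = -32/15. So g'(4) = -109/15.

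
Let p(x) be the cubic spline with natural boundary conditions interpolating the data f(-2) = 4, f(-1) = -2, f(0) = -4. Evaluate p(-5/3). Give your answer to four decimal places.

1.7037

Write σ_i for p''(x_i). With h_i = 1, 1 and divided differences Δ_i = -6, -2, the continuity of p' gives the tridiagonal system
  1·σ_0 + 4·σ_1 + 1·σ_2 = 6(Δ_1 - Δ_0) = 24
Natural end conditions: σ_0 = σ_2 = 0.
Hence σ_0 = 0, σ_1 = 6, σ_2 = 0.
On [-2, -1], p(x) = 4 - 7·(x + 2) + 0·(x + 2)² + 1·(x + 2)³.
With (x + 2) = 1/3: p(-5/3) = 46/27.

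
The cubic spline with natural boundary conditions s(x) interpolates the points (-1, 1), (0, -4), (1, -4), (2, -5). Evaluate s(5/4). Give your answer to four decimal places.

-4.0531

Let M_i = s''(x_i). Step sizes h_i = 1, 1, 1; slopes of the chords Δ_i = (y_(i+1) - y_i)/h_i = -5, 0, -1.
  1·M_0 + 4·M_1 + 1·M_2 = 6(Δ_1 - Δ_0) = 30
  1·M_1 + 4·M_2 + 1·M_3 = 6(Δ_2 - Δ_1) = -6
Natural end conditions: M_0 = M_3 = 0.
Hence M_0 = 0, M_1 = 42/5, M_2 = -18/5, M_3 = 0.
On [1, 2], s(x) = -4 + 1/5·(x - 1) - 9/5·(x - 1)² + 3/5·(x - 1)³.
With (x - 1) = 1/4: s(5/4) = -1297/320.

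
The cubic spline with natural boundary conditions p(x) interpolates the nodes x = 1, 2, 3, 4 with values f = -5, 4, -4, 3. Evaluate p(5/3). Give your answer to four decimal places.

3.0494

Put m_i = p'' at the i-th knot. Here h = (1, 1, 1) and Δ = (9, -8, 7), so the interior equations h_(i-1)·m_(i-1) + 2(h_(i-1)+h_i)·m_i + h_i·m_(i+1) = 6(Δ_i − Δ_(i-1)) read
  1·m_0 + 4·m_1 + 1·m_2 = 6(Δ_1 - Δ_0) = -102
  1·m_1 + 4·m_2 + 1·m_3 = 6(Δ_2 - Δ_1) = 90
Natural end conditions: m_0 = m_3 = 0.
Solving: m_0 = 0, m_1 = -166/5, m_2 = 154/5, m_3 = 0.
On [1, 2], p(x) = -5 + 218/15·(x - 1) + 0·(x - 1)² - 83/15·(x - 1)³.
With (x - 1) = 2/3: p(5/3) = 247/81.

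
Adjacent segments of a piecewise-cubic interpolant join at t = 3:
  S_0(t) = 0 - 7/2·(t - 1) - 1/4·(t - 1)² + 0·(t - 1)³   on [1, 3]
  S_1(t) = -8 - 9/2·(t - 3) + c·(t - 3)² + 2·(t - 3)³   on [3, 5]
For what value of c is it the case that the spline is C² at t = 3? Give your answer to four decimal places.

S_0''(t) = -1/2 + 0·(t - 1), so S_0''(3) = -1/2. On the right, S_1''(3) = 2c, so c = -1/4.

-0.2500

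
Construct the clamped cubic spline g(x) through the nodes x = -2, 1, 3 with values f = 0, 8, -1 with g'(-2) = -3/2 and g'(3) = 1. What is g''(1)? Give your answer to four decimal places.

Put M_i = g'' at the i-th knot. Here h = (3, 2) and Δ = (8/3, -9/2), so the interior equations h_(i-1)·M_(i-1) + 2(h_(i-1)+h_i)·M_i + h_i·M_(i+1) = 6(Δ_i − Δ_(i-1)) read
  3·M_0 + 10·M_1 + 2·M_2 = 6(Δ_1 - Δ_0) = -43
Clamped end conditions give two more equations: 2h_0·M_0 + h_0·M_1 = 6(Δ_0 - g'(-2)) = 25 and h_1·M_1 + 2h_1·M_2 = 6(g'(3) - Δ_1) = 33.
Solving: M_0 = 269/30, M_1 = -48/5, M_2 = 261/20.

-9.6000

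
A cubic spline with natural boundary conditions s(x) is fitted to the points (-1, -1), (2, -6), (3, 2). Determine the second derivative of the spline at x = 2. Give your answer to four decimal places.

7.2500

Write σ_i for s''(x_i). With h_i = 3, 1 and divided differences Δ_i = -5/3, 8, the continuity of s' gives the tridiagonal system
  3·σ_0 + 8·σ_1 + 1·σ_2 = 6(Δ_1 - Δ_0) = 58
Natural end conditions: σ_0 = σ_2 = 0.
Solving the tridiagonal system: σ_0 = 0, σ_1 = 29/4, σ_2 = 0.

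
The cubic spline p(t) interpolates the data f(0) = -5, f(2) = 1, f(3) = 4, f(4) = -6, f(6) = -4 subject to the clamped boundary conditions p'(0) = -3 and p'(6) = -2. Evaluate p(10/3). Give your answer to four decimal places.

Put σ_i = p'' at the i-th knot. Here h = (2, 1, 1, 2) and Δ = (3, 3, -10, 1), so the interior equations h_(i-1)·σ_(i-1) + 2(h_(i-1)+h_i)·σ_i + h_i·σ_(i+1) = 6(Δ_i − Δ_(i-1)) read
  2·σ_0 + 6·σ_1 + 1·σ_2 = 6(Δ_1 - Δ_0) = 0
  1·σ_1 + 4·σ_2 + 1·σ_3 = 6(Δ_2 - Δ_1) = -78
  1·σ_2 + 6·σ_3 + 2·σ_4 = 6(Δ_3 - Δ_2) = 66
Clamped end conditions give two more equations: 2h_0·σ_0 + h_0·σ_1 = 6(Δ_0 - p'(0)) = 36 and h_3·σ_3 + 2h_3·σ_4 = 6(p'(6) - Δ_3) = -18.
Hence σ_0 = 499/60, σ_1 = 41/30, σ_2 = -149/6, σ_3 = 599/30, σ_4 = -869/60.
On [3, 4], p(t) = 4 - 101/20·(t - 3) - 149/12·(t - 3)² + 112/15·(t - 3)³.
With (t - 3) = 1/3: p(10/3) = 983/810.

1.2136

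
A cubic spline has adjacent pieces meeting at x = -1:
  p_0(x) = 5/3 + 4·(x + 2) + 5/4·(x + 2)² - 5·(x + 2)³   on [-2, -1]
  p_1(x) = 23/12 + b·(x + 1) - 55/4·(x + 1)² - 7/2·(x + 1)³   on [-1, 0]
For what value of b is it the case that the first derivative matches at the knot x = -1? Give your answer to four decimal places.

-8.5000

p_0'(x) = 4 + 5/2·(x + 2) - 15·(x + 2)², so p_0'(-1) = -17/2. On the right, p_1'(-1) = b, so b = -17/2.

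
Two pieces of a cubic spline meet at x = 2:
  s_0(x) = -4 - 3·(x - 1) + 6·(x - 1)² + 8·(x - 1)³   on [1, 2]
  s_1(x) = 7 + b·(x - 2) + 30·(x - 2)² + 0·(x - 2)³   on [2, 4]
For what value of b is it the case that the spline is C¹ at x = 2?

s_0'(x) = -3 + 12·(x - 1) + 24·(x - 1)², so s_0'(2) = 33. On the right, s_1'(2) = b, so b = 33.

33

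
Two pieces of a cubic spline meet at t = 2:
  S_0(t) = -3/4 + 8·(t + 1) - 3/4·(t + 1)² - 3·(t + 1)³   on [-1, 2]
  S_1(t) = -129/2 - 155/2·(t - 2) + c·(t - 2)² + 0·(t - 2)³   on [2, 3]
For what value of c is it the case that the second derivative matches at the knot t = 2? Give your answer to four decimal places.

-27.7500

S_0''(t) = -3/2 - 18·(t + 1), so S_0''(2) = -111/2. On the right, S_1''(2) = 2c, so c = -111/4.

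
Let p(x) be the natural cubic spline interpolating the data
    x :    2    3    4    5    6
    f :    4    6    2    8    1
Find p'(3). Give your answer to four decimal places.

With M_i denoting the second derivative at x_i, h_i = 1, 1, 1, 1, and Δ_i = (y_(i+1) − y_i)/h_i = 2, -4, 6, -7:
  1·M_0 + 4·M_1 + 1·M_2 = 6(Δ_1 - Δ_0) = -36
  1·M_1 + 4·M_2 + 1·M_3 = 6(Δ_2 - Δ_1) = 60
  1·M_2 + 4·M_3 + 1·M_4 = 6(Δ_3 - Δ_2) = -78
Natural end conditions: M_0 = M_4 = 0.
Forward elimination and back-substitution give M_0 = 0, M_1 = -429/28, M_2 = 177/7, M_3 = -723/28, M_4 = 0.
On [3, 4], p'(x) = b_1 + 2c_1·(x - 3) + 3d_1·(x - 3)² with b_1 = Δ_1 - h_1(2M_1 + M_2)/6 = -87/28, c_1 = M_1/2 = -429/56, d_1 = (M_2 - M_1)/(6h_1) = 379/56. So p'(3) = -87/28.

-3.1071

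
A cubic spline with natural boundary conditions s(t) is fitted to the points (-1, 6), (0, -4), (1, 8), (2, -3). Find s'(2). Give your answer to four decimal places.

With σ_i denoting the second derivative at x_i, h_i = 1, 1, 1, and Δ_i = (y_(i+1) − y_i)/h_i = -10, 12, -11:
  1·σ_0 + 4·σ_1 + 1·σ_2 = 6(Δ_1 - Δ_0) = 132
  1·σ_1 + 4·σ_2 + 1·σ_3 = 6(Δ_2 - Δ_1) = -138
Natural end conditions: σ_0 = σ_3 = 0.
Solving: σ_0 = 0, σ_1 = 222/5, σ_2 = -228/5, σ_3 = 0.
On [1, 2], s'(t) = b_2 + 2c_2·(t - 1) + 3d_2·(t - 1)² with b_2 = Δ_2 - h_2(2σ_2 + σ_3)/6 = 21/5, c_2 = σ_2/2 = -114/5, d_2 = (σ_3 - σ_2)/(6h_2) = 38/5. So s'(2) = -93/5.

-18.6000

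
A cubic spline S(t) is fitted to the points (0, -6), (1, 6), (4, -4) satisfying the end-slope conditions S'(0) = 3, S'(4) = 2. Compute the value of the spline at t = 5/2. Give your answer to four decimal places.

4.3281

Write m_i for S''(x_i). With h_i = 1, 3 and divided differences Δ_i = 12, -10/3, the continuity of S' gives the tridiagonal system
  1·m_0 + 8·m_1 + 3·m_2 = 6(Δ_1 - Δ_0) = -92
Clamped end conditions give two more equations: 2h_0·m_0 + h_0·m_1 = 6(Δ_0 - S'(0)) = 54 and h_1·m_1 + 2h_1·m_2 = 6(S'(4) - Δ_1) = 32.
Solving the tridiagonal system: m_0 = 153/4, m_1 = -45/2, m_2 = 199/12.
On [1, 4], S(t) = 6 + 87/8·(t - 1) - 45/4·(t - 1)² + 469/216·(t - 1)³.
With (t - 1) = 3/2: S(5/2) = 277/64.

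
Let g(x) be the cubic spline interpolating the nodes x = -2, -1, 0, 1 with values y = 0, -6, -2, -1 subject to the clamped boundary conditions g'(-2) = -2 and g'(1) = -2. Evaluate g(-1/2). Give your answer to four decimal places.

Write σ_i for g''(x_i). With h_i = 1, 1, 1 and divided differences Δ_i = -6, 4, 1, the continuity of g' gives the tridiagonal system
  1·σ_0 + 4·σ_1 + 1·σ_2 = 6(Δ_1 - Δ_0) = 60
  1·σ_1 + 4·σ_2 + 1·σ_3 = 6(Δ_2 - Δ_1) = -18
Clamped end conditions give two more equations: 2h_0·σ_0 + h_0·σ_1 = 6(Δ_0 - g'(-2)) = -24 and h_2·σ_2 + 2h_2·σ_3 = 6(g'(1) - Δ_2) = -18.
Forward elimination and back-substitution give σ_0 = -118/5, σ_1 = 116/5, σ_2 = -46/5, σ_3 = -22/5.
On [-1, 0], g(x) = -6 - 11/5·(x + 1) + 58/5·(x + 1)² - 27/5·(x + 1)³.
With (x + 1) = 1/2: g(-1/2) = -39/8.

-4.8750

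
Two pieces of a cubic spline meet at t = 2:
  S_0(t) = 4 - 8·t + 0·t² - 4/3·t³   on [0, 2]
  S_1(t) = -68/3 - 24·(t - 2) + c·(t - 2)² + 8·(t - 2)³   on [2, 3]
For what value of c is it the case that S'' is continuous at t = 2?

S_0''(t) = 0 - 8·t, so S_0''(2) = -16. On the right, S_1''(2) = 2c, so c = -8.

-8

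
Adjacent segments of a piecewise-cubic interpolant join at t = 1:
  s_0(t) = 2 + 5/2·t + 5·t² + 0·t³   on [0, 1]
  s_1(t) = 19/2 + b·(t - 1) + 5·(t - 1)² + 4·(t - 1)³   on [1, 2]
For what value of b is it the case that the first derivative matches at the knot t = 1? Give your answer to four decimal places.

12.5000

s_0'(t) = 5/2 + 10·t + 0·t², so s_0'(1) = 25/2. On the right, s_1'(1) = b, so b = 25/2.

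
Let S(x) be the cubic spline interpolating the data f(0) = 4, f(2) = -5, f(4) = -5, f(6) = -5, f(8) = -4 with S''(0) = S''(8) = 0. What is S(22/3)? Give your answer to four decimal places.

-4.4603

With σ_i denoting the second derivative at x_i, h_i = 2, 2, 2, 2, and Δ_i = (y_(i+1) − y_i)/h_i = -9/2, 0, 0, 1/2:
  2·σ_0 + 8·σ_1 + 2·σ_2 = 6(Δ_1 - Δ_0) = 27
  2·σ_1 + 8·σ_2 + 2·σ_3 = 6(Δ_2 - Δ_1) = 0
  2·σ_2 + 8·σ_3 + 2·σ_4 = 6(Δ_3 - Δ_2) = 3
Natural end conditions: σ_0 = σ_4 = 0.
Solving the tridiagonal system: σ_0 = 0, σ_1 = 51/14, σ_2 = -15/14, σ_3 = 9/14, σ_4 = 0.
On [6, 8], S(x) = -5 + 1/14·(x - 6) + 9/28·(x - 6)² - 3/56·(x - 6)³.
With (x - 6) = 4/3: S(22/3) = -281/63.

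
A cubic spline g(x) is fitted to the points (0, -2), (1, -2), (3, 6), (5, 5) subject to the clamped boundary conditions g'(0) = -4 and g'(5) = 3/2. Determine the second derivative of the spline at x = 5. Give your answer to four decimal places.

5.9783

Let m_i = g''(x_i). Step sizes h_i = 1, 2, 2; slopes of the chords Δ_i = (y_(i+1) - y_i)/h_i = 0, 4, -1/2.
  1·m_0 + 6·m_1 + 2·m_2 = 6(Δ_1 - Δ_0) = 24
  2·m_1 + 8·m_2 + 2·m_3 = 6(Δ_2 - Δ_1) = -27
Clamped end conditions give two more equations: 2h_0·m_0 + h_0·m_1 = 6(Δ_0 - g'(0)) = 24 and h_2·m_2 + 2h_2·m_3 = 6(g'(5) - Δ_2) = 12.
Hence m_0 = 226/23, m_1 = 100/23, m_2 = -137/23, m_3 = 275/46.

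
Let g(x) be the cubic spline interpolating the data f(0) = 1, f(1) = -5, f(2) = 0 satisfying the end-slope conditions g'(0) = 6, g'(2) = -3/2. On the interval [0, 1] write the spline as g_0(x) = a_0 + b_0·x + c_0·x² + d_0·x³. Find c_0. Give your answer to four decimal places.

Write M_i for g''(x_i). With h_i = 1, 1 and divided differences Δ_i = -6, 5, the continuity of g' gives the tridiagonal system
  1·M_0 + 4·M_1 + 1·M_2 = 6(Δ_1 - Δ_0) = 66
Clamped end conditions give two more equations: 2h_0·M_0 + h_0·M_1 = 6(Δ_0 - g'(0)) = -72 and h_1·M_1 + 2h_1·M_2 = 6(g'(2) - Δ_1) = -39.
Solving: M_0 = -225/4, M_1 = 81/2, M_2 = -159/4.
On [0, 1], with g_0(x) = a_0 + b_0·x + c_0·x² + d_0·x³: c_0 = M_0/2 = -225/8, d_0 = (M_1 - M_0)/(6h_0) = 129/8, b_0 = Δ_0 - h_0(2M_0 + M_1)/6 = 6.

-28.1250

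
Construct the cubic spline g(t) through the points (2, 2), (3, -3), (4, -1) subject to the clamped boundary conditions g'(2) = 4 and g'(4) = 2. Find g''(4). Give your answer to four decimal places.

With M_i denoting the second derivative at x_i, h_i = 1, 1, and Δ_i = (y_(i+1) − y_i)/h_i = -5, 2:
  1·M_0 + 4·M_1 + 1·M_2 = 6(Δ_1 - Δ_0) = 42
Clamped end conditions give two more equations: 2h_0·M_0 + h_0·M_1 = 6(Δ_0 - g'(2)) = -54 and h_1·M_1 + 2h_1·M_2 = 6(g'(4) - Δ_1) = 0.
Hence M_0 = -77/2, M_1 = 23, M_2 = -23/2.

-11.5000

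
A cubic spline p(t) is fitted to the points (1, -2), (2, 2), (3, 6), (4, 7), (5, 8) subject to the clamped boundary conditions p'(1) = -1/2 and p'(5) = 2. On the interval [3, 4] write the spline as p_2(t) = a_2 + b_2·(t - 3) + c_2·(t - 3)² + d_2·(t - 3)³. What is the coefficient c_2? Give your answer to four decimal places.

-1.9375

With σ_i denoting the second derivative at x_i, h_i = 1, 1, 1, 1, and Δ_i = (y_(i+1) − y_i)/h_i = 4, 4, 1, 1:
  1·σ_0 + 4·σ_1 + 1·σ_2 = 6(Δ_1 - Δ_0) = 0
  1·σ_1 + 4·σ_2 + 1·σ_3 = 6(Δ_2 - Δ_1) = -18
  1·σ_2 + 4·σ_3 + 1·σ_4 = 6(Δ_3 - Δ_2) = 0
Clamped end conditions give two more equations: 2h_0·σ_0 + h_0·σ_1 = 6(Δ_0 - p'(1)) = 27 and h_3·σ_3 + 2h_3·σ_4 = 6(p'(5) - Δ_3) = 6.
Solving the tridiagonal system: σ_0 = 119/8, σ_1 = -11/4, σ_2 = -31/8, σ_3 = 1/4, σ_4 = 23/8.
On [3, 4], with p_2(t) = a_2 + b_2·(t - 3) + c_2·(t - 3)² + d_2·(t - 3)³: c_2 = σ_2/2 = -31/16, d_2 = (σ_3 - σ_2)/(6h_2) = 11/16, b_2 = Δ_2 - h_2(2σ_2 + σ_3)/6 = 9/4.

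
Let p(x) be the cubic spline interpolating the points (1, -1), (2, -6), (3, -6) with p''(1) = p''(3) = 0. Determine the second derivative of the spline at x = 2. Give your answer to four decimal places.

Write σ_i for p''(x_i). With h_i = 1, 1 and divided differences Δ_i = -5, 0, the continuity of p' gives the tridiagonal system
  1·σ_0 + 4·σ_1 + 1·σ_2 = 6(Δ_1 - Δ_0) = 30
Natural end conditions: σ_0 = σ_2 = 0.
Solving: σ_0 = 0, σ_1 = 15/2, σ_2 = 0.

7.5000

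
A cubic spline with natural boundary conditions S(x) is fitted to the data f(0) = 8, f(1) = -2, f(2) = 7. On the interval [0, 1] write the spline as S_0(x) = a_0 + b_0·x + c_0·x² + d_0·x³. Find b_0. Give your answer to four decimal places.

With M_i denoting the second derivative at x_i, h_i = 1, 1, and Δ_i = (y_(i+1) − y_i)/h_i = -10, 9:
  1·M_0 + 4·M_1 + 1·M_2 = 6(Δ_1 - Δ_0) = 114
Natural end conditions: M_0 = M_2 = 0.
Solving the tridiagonal system: M_0 = 0, M_1 = 57/2, M_2 = 0.
On [0, 1], with S_0(x) = a_0 + b_0·x + c_0·x² + d_0·x³: c_0 = M_0/2 = 0, d_0 = (M_1 - M_0)/(6h_0) = 19/4, b_0 = Δ_0 - h_0(2M_0 + M_1)/6 = -59/4.

-14.7500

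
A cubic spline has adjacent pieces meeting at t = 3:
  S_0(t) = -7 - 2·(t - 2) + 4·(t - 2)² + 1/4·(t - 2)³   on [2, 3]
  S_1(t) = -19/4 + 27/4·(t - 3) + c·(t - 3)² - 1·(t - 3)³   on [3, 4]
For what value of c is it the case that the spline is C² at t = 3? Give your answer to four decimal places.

4.7500

S_0''(t) = 8 + 3/2·(t - 2), so S_0''(3) = 19/2. On the right, S_1''(3) = 2c, so c = 19/4.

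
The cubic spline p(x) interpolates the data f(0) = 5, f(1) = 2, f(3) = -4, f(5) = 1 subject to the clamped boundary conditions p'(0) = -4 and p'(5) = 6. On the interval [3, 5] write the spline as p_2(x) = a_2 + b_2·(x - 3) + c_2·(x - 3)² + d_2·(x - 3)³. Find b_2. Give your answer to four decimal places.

-1.1304

Let M_i = p''(x_i). Step sizes h_i = 1, 2, 2; slopes of the chords Δ_i = (y_(i+1) - y_i)/h_i = -3, -3, 5/2.
  1·M_0 + 6·M_1 + 2·M_2 = 6(Δ_1 - Δ_0) = 0
  2·M_1 + 8·M_2 + 2·M_3 = 6(Δ_2 - Δ_1) = 33
Clamped end conditions give two more equations: 2h_0·M_0 + h_0·M_1 = 6(Δ_0 - p'(0)) = 6 and h_2·M_2 + 2h_2·M_3 = 6(p'(5) - Δ_2) = 21.
Hence M_0 = 91/23, M_1 = -44/23, M_2 = 173/46, M_3 = 155/46.
On [3, 5], with p_2(x) = a_2 + b_2·(x - 3) + c_2·(x - 3)² + d_2·(x - 3)³: c_2 = M_2/2 = 173/92, d_2 = (M_3 - M_2)/(6h_2) = -3/92, b_2 = Δ_2 - h_2(2M_2 + M_3)/6 = -26/23.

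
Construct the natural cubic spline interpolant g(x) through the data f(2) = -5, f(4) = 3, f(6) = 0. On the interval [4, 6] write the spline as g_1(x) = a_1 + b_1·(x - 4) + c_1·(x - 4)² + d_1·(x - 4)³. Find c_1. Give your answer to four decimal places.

With M_i denoting the second derivative at x_i, h_i = 2, 2, and Δ_i = (y_(i+1) − y_i)/h_i = 4, -3/2:
  2·M_0 + 8·M_1 + 2·M_2 = 6(Δ_1 - Δ_0) = -33
Natural end conditions: M_0 = M_2 = 0.
Forward elimination and back-substitution give M_0 = 0, M_1 = -33/8, M_2 = 0.
On [4, 6], with g_1(x) = a_1 + b_1·(x - 4) + c_1·(x - 4)² + d_1·(x - 4)³: c_1 = M_1/2 = -33/16, d_1 = (M_2 - M_1)/(6h_1) = 11/32, b_1 = Δ_1 - h_1(2M_1 + M_2)/6 = 5/4.

-2.0625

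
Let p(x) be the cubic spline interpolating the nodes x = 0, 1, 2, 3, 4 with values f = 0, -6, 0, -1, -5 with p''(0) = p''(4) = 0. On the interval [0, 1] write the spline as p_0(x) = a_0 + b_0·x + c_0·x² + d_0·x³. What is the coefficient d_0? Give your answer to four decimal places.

3.6607

Write M_i for p''(x_i). With h_i = 1, 1, 1, 1 and divided differences Δ_i = -6, 6, -1, -4, the continuity of p' gives the tridiagonal system
  1·M_0 + 4·M_1 + 1·M_2 = 6(Δ_1 - Δ_0) = 72
  1·M_1 + 4·M_2 + 1·M_3 = 6(Δ_2 - Δ_1) = -42
  1·M_2 + 4·M_3 + 1·M_4 = 6(Δ_3 - Δ_2) = -18
Natural end conditions: M_0 = M_4 = 0.
Solving: M_0 = 0, M_1 = 615/28, M_2 = -111/7, M_3 = -15/28, M_4 = 0.
On [0, 1], with p_0(x) = a_0 + b_0·x + c_0·x² + d_0·x³: c_0 = M_0/2 = 0, d_0 = (M_1 - M_0)/(6h_0) = 205/56, b_0 = Δ_0 - h_0(2M_0 + M_1)/6 = -541/56.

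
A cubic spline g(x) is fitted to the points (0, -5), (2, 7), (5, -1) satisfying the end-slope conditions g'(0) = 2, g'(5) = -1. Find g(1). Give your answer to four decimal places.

Let m_i = g''(x_i). Step sizes h_i = 2, 3; slopes of the chords Δ_i = (y_(i+1) - y_i)/h_i = 6, -8/3.
  2·m_0 + 10·m_1 + 3·m_2 = 6(Δ_1 - Δ_0) = -52
Clamped end conditions give two more equations: 2h_0·m_0 + h_0·m_1 = 6(Δ_0 - g'(0)) = 24 and h_1·m_1 + 2h_1·m_2 = 6(g'(5) - Δ_1) = 10.
Hence m_0 = 53/5, m_1 = -46/5, m_2 = 94/15.
On [0, 2], g(x) = -5 + 2·x + 53/10·x² - 33/20·x³.
With x = 1: g(1) = 13/20.

0.6500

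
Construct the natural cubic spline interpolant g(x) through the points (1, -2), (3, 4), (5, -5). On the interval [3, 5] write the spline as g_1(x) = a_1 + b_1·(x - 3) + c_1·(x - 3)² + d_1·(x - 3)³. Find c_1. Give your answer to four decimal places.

Let σ_i = g''(x_i). Step sizes h_i = 2, 2; slopes of the chords Δ_i = (y_(i+1) - y_i)/h_i = 3, -9/2.
  2·σ_0 + 8·σ_1 + 2·σ_2 = 6(Δ_1 - Δ_0) = -45
Natural end conditions: σ_0 = σ_2 = 0.
Hence σ_0 = 0, σ_1 = -45/8, σ_2 = 0.
On [3, 5], with g_1(x) = a_1 + b_1·(x - 3) + c_1·(x - 3)² + d_1·(x - 3)³: c_1 = σ_1/2 = -45/16, d_1 = (σ_2 - σ_1)/(6h_1) = 15/32, b_1 = Δ_1 - h_1(2σ_1 + σ_2)/6 = -3/4.

-2.8125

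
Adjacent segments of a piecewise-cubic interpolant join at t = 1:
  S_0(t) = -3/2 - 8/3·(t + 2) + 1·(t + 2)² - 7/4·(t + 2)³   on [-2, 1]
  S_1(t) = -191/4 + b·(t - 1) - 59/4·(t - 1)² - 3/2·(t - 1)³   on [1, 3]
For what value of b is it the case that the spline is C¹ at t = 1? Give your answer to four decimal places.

-43.9167

S_0'(t) = -8/3 + 2·(t + 2) - 21/4·(t + 2)², so S_0'(1) = -527/12. On the right, S_1'(1) = b, so b = -527/12.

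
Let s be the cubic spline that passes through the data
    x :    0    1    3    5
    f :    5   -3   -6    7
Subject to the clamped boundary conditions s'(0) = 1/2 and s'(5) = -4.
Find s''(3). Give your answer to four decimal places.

8.9348

Let σ_i = s''(x_i). Step sizes h_i = 1, 2, 2; slopes of the chords Δ_i = (y_(i+1) - y_i)/h_i = -8, -3/2, 13/2.
  1·σ_0 + 6·σ_1 + 2·σ_2 = 6(Δ_1 - Δ_0) = 39
  2·σ_1 + 8·σ_2 + 2·σ_3 = 6(Δ_2 - Δ_1) = 48
Clamped end conditions give two more equations: 2h_0·σ_0 + h_0·σ_1 = 6(Δ_0 - s'(0)) = -51 and h_2·σ_2 + 2h_2·σ_3 = 6(s'(5) - Δ_2) = -63.
Hence σ_0 = -684/23, σ_1 = 195/23, σ_2 = 411/46, σ_3 = -465/23.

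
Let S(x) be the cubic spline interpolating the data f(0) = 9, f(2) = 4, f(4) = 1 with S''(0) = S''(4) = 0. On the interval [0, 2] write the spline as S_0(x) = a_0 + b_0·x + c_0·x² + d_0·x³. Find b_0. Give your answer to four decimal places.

Let M_i = S''(x_i). Step sizes h_i = 2, 2; slopes of the chords Δ_i = (y_(i+1) - y_i)/h_i = -5/2, -3/2.
  2·M_0 + 8·M_1 + 2·M_2 = 6(Δ_1 - Δ_0) = 6
Natural end conditions: M_0 = M_2 = 0.
Forward elimination and back-substitution give M_0 = 0, M_1 = 3/4, M_2 = 0.
On [0, 2], with S_0(x) = a_0 + b_0·x + c_0·x² + d_0·x³: c_0 = M_0/2 = 0, d_0 = (M_1 - M_0)/(6h_0) = 1/16, b_0 = Δ_0 - h_0(2M_0 + M_1)/6 = -11/4.

-2.7500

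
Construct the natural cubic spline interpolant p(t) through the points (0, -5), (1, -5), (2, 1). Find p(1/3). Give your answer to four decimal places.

Write m_i for p''(x_i). With h_i = 1, 1 and divided differences Δ_i = 0, 6, the continuity of p' gives the tridiagonal system
  1·m_0 + 4·m_1 + 1·m_2 = 6(Δ_1 - Δ_0) = 36
Natural end conditions: m_0 = m_2 = 0.
Forward elimination and back-substitution give m_0 = 0, m_1 = 9, m_2 = 0.
On [0, 1], p(t) = -5 - 3/2·t + 0·t² + 3/2·t³.
With t = 1/3: p(1/3) = -49/9.

-5.4444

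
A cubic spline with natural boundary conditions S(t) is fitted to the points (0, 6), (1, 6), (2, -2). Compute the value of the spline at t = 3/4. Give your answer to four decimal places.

Let σ_i = S''(x_i). Step sizes h_i = 1, 1; slopes of the chords Δ_i = (y_(i+1) - y_i)/h_i = 0, -8.
  1·σ_0 + 4·σ_1 + 1·σ_2 = 6(Δ_1 - Δ_0) = -48
Natural end conditions: σ_0 = σ_2 = 0.
Solving: σ_0 = 0, σ_1 = -12, σ_2 = 0.
On [0, 1], S(t) = 6 + 2·t + 0·t² - 2·t³.
With t = 3/4: S(3/4) = 213/32.

6.6563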